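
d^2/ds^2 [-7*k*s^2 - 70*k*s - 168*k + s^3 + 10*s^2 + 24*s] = -14*k + 6*s + 20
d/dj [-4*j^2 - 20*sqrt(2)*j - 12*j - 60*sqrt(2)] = -8*j - 20*sqrt(2) - 12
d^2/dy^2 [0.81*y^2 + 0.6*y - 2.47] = 1.62000000000000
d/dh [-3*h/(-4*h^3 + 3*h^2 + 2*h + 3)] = 3*(-8*h^3 + 3*h^2 - 3)/(16*h^6 - 24*h^5 - 7*h^4 - 12*h^3 + 22*h^2 + 12*h + 9)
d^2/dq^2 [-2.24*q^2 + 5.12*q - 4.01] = -4.48000000000000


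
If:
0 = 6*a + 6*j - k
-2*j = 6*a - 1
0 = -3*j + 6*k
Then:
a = 11/42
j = -2/7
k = -1/7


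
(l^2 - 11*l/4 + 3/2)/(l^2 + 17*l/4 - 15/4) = (l - 2)/(l + 5)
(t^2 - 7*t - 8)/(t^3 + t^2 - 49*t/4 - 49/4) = 4*(t - 8)/(4*t^2 - 49)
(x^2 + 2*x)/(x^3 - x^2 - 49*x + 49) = x*(x + 2)/(x^3 - x^2 - 49*x + 49)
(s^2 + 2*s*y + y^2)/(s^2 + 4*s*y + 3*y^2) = (s + y)/(s + 3*y)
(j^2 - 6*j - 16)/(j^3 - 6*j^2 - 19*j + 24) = (j + 2)/(j^2 + 2*j - 3)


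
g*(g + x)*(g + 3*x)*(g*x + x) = g^4*x + 4*g^3*x^2 + g^3*x + 3*g^2*x^3 + 4*g^2*x^2 + 3*g*x^3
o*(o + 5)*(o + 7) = o^3 + 12*o^2 + 35*o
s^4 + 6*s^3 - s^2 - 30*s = s*(s - 2)*(s + 3)*(s + 5)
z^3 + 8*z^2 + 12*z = z*(z + 2)*(z + 6)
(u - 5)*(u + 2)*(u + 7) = u^3 + 4*u^2 - 31*u - 70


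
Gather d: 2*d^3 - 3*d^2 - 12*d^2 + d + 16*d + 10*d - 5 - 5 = 2*d^3 - 15*d^2 + 27*d - 10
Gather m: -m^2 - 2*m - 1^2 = -m^2 - 2*m - 1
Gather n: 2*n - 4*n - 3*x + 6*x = -2*n + 3*x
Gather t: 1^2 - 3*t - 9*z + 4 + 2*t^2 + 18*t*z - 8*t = 2*t^2 + t*(18*z - 11) - 9*z + 5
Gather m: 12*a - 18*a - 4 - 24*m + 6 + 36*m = -6*a + 12*m + 2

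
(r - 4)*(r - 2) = r^2 - 6*r + 8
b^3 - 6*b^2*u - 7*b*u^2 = b*(b - 7*u)*(b + u)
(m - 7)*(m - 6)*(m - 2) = m^3 - 15*m^2 + 68*m - 84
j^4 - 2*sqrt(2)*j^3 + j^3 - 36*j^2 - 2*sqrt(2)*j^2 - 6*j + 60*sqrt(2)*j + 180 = (j - 5)*(j + 6)*(j - 3*sqrt(2))*(j + sqrt(2))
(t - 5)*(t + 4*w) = t^2 + 4*t*w - 5*t - 20*w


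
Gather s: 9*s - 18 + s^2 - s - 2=s^2 + 8*s - 20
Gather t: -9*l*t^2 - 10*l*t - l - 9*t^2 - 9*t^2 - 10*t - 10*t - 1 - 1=-l + t^2*(-9*l - 18) + t*(-10*l - 20) - 2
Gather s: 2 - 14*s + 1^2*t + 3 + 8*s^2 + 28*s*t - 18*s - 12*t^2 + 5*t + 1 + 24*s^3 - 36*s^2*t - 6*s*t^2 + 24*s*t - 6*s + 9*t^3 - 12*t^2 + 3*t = 24*s^3 + s^2*(8 - 36*t) + s*(-6*t^2 + 52*t - 38) + 9*t^3 - 24*t^2 + 9*t + 6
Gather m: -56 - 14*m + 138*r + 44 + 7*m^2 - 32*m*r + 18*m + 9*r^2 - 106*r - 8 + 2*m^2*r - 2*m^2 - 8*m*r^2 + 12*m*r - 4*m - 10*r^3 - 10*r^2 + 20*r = m^2*(2*r + 5) + m*(-8*r^2 - 20*r) - 10*r^3 - r^2 + 52*r - 20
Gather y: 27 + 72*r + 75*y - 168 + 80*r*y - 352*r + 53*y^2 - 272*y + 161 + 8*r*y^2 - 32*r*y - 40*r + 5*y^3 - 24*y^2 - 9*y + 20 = -320*r + 5*y^3 + y^2*(8*r + 29) + y*(48*r - 206) + 40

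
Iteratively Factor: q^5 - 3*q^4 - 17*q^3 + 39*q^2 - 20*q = (q - 1)*(q^4 - 2*q^3 - 19*q^2 + 20*q) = q*(q - 1)*(q^3 - 2*q^2 - 19*q + 20) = q*(q - 1)^2*(q^2 - q - 20) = q*(q - 1)^2*(q + 4)*(q - 5)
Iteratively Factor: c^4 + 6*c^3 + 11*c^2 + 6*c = (c + 2)*(c^3 + 4*c^2 + 3*c) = (c + 1)*(c + 2)*(c^2 + 3*c) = c*(c + 1)*(c + 2)*(c + 3)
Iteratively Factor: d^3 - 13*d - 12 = (d - 4)*(d^2 + 4*d + 3) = (d - 4)*(d + 1)*(d + 3)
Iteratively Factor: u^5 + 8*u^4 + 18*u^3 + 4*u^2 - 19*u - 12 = (u + 1)*(u^4 + 7*u^3 + 11*u^2 - 7*u - 12) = (u + 1)*(u + 4)*(u^3 + 3*u^2 - u - 3) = (u + 1)*(u + 3)*(u + 4)*(u^2 - 1) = (u + 1)^2*(u + 3)*(u + 4)*(u - 1)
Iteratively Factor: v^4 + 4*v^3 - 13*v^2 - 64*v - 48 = (v + 4)*(v^3 - 13*v - 12) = (v + 3)*(v + 4)*(v^2 - 3*v - 4) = (v + 1)*(v + 3)*(v + 4)*(v - 4)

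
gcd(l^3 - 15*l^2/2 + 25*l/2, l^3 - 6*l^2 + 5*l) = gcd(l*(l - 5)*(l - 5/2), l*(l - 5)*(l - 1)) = l^2 - 5*l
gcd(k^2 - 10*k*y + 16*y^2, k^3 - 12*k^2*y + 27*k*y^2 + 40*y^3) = -k + 8*y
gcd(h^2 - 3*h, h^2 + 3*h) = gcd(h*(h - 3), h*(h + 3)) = h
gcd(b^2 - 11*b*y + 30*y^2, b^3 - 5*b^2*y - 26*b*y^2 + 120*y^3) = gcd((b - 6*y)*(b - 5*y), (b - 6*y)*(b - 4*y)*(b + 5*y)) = -b + 6*y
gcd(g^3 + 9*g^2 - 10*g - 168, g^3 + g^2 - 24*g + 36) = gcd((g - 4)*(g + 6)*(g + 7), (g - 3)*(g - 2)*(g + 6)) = g + 6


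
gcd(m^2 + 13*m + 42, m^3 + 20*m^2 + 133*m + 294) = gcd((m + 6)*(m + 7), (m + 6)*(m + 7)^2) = m^2 + 13*m + 42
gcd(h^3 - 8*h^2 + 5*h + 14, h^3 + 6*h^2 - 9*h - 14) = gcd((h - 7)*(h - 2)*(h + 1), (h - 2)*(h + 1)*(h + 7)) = h^2 - h - 2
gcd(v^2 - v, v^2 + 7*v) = v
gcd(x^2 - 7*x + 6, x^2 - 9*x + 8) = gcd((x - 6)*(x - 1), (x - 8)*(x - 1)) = x - 1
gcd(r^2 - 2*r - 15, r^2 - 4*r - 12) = 1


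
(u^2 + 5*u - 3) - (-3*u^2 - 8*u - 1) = 4*u^2 + 13*u - 2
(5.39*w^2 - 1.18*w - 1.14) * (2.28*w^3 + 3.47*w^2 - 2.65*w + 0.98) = 12.2892*w^5 + 16.0129*w^4 - 20.9773*w^3 + 4.4534*w^2 + 1.8646*w - 1.1172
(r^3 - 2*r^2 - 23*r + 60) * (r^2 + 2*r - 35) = r^5 - 62*r^3 + 84*r^2 + 925*r - 2100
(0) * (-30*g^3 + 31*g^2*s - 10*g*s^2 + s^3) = 0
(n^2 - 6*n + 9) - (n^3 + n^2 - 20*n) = -n^3 + 14*n + 9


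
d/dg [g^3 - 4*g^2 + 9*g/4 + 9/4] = 3*g^2 - 8*g + 9/4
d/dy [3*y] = 3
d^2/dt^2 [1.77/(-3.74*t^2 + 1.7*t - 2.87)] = (49.516104*t^2 - 22.50732*t - 1.77*(7.48*t - 1.7)*(14.96*t - 3.4) + 37.997652)/(3.74*t^2 - 1.7*t + 2.87)^3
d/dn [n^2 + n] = 2*n + 1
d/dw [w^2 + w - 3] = 2*w + 1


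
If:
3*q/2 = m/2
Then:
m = 3*q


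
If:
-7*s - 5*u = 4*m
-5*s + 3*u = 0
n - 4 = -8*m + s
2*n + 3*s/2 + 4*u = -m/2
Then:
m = 368/835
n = 60/167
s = -96/835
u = -32/167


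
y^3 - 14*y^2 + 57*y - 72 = (y - 8)*(y - 3)^2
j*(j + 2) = j^2 + 2*j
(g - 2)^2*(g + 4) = g^3 - 12*g + 16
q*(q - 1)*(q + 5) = q^3 + 4*q^2 - 5*q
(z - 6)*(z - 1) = z^2 - 7*z + 6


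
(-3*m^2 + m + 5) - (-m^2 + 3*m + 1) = -2*m^2 - 2*m + 4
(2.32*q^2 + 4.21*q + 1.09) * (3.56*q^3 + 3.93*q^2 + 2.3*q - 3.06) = 8.2592*q^5 + 24.1052*q^4 + 25.7617*q^3 + 6.8675*q^2 - 10.3756*q - 3.3354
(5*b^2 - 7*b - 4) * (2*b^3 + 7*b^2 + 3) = 10*b^5 + 21*b^4 - 57*b^3 - 13*b^2 - 21*b - 12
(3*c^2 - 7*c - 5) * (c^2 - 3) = 3*c^4 - 7*c^3 - 14*c^2 + 21*c + 15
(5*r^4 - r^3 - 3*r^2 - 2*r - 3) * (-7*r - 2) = -35*r^5 - 3*r^4 + 23*r^3 + 20*r^2 + 25*r + 6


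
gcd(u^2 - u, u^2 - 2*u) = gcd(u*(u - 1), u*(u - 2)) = u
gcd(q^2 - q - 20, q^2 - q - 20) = q^2 - q - 20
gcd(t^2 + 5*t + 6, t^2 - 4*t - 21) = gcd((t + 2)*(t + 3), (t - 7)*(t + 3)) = t + 3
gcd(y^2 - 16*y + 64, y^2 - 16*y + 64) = y^2 - 16*y + 64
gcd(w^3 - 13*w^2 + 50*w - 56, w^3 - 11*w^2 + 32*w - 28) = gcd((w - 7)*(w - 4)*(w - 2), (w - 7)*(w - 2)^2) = w^2 - 9*w + 14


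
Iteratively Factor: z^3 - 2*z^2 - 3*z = (z - 3)*(z^2 + z) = (z - 3)*(z + 1)*(z)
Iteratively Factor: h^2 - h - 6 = (h + 2)*(h - 3)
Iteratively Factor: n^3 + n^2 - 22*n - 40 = (n + 2)*(n^2 - n - 20) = (n - 5)*(n + 2)*(n + 4)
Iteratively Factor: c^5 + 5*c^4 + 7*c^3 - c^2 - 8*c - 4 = (c + 2)*(c^4 + 3*c^3 + c^2 - 3*c - 2) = (c - 1)*(c + 2)*(c^3 + 4*c^2 + 5*c + 2) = (c - 1)*(c + 1)*(c + 2)*(c^2 + 3*c + 2) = (c - 1)*(c + 1)*(c + 2)^2*(c + 1)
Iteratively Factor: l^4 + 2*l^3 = (l + 2)*(l^3) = l*(l + 2)*(l^2) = l^2*(l + 2)*(l)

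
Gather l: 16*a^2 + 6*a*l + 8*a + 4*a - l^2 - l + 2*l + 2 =16*a^2 + 12*a - l^2 + l*(6*a + 1) + 2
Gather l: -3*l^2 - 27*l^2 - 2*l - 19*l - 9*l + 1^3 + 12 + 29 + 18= -30*l^2 - 30*l + 60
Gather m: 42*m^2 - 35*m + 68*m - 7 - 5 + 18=42*m^2 + 33*m + 6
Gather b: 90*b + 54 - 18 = 90*b + 36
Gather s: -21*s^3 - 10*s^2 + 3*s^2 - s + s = -21*s^3 - 7*s^2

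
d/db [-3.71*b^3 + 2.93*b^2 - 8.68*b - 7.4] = -11.13*b^2 + 5.86*b - 8.68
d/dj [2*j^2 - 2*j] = 4*j - 2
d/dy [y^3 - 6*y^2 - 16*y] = 3*y^2 - 12*y - 16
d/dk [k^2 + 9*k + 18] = 2*k + 9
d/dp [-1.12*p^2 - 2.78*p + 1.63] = -2.24*p - 2.78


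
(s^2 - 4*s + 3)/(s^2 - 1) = (s - 3)/(s + 1)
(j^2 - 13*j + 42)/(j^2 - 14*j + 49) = (j - 6)/(j - 7)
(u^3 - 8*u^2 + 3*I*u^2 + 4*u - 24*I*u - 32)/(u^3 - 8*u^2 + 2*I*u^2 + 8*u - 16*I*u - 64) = (u - I)/(u - 2*I)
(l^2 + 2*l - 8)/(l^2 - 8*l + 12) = (l + 4)/(l - 6)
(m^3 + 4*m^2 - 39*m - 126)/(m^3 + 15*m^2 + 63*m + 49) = (m^2 - 3*m - 18)/(m^2 + 8*m + 7)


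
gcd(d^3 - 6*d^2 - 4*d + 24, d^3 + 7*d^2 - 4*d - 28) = d^2 - 4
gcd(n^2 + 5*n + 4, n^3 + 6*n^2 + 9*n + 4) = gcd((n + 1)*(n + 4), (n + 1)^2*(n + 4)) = n^2 + 5*n + 4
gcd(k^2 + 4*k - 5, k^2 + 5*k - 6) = k - 1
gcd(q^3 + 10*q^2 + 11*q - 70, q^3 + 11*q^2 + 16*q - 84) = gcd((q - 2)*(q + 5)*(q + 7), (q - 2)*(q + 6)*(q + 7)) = q^2 + 5*q - 14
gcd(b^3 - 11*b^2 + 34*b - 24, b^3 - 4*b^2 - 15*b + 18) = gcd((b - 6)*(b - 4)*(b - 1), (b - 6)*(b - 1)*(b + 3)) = b^2 - 7*b + 6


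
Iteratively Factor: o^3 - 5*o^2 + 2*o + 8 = (o - 4)*(o^2 - o - 2) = (o - 4)*(o - 2)*(o + 1)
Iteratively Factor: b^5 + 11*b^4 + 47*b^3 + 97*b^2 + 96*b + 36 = (b + 1)*(b^4 + 10*b^3 + 37*b^2 + 60*b + 36) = (b + 1)*(b + 2)*(b^3 + 8*b^2 + 21*b + 18) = (b + 1)*(b + 2)^2*(b^2 + 6*b + 9) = (b + 1)*(b + 2)^2*(b + 3)*(b + 3)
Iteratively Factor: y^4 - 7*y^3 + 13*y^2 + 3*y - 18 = (y - 3)*(y^3 - 4*y^2 + y + 6) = (y - 3)^2*(y^2 - y - 2) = (y - 3)^2*(y - 2)*(y + 1)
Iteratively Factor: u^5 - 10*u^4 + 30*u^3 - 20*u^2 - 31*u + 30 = (u - 1)*(u^4 - 9*u^3 + 21*u^2 + u - 30) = (u - 2)*(u - 1)*(u^3 - 7*u^2 + 7*u + 15) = (u - 2)*(u - 1)*(u + 1)*(u^2 - 8*u + 15) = (u - 5)*(u - 2)*(u - 1)*(u + 1)*(u - 3)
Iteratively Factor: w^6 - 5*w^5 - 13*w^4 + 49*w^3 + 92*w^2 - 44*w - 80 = (w + 2)*(w^5 - 7*w^4 + w^3 + 47*w^2 - 2*w - 40) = (w - 5)*(w + 2)*(w^4 - 2*w^3 - 9*w^2 + 2*w + 8) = (w - 5)*(w + 2)^2*(w^3 - 4*w^2 - w + 4) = (w - 5)*(w + 1)*(w + 2)^2*(w^2 - 5*w + 4) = (w - 5)*(w - 4)*(w + 1)*(w + 2)^2*(w - 1)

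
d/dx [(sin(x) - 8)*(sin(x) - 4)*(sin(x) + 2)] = (3*sin(x)^2 - 20*sin(x) + 8)*cos(x)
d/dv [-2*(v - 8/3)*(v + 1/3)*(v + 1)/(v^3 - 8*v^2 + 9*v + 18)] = 20*(6*v^2 - 34*v + 45)/(9*(v^4 - 18*v^3 + 117*v^2 - 324*v + 324))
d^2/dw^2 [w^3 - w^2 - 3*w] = 6*w - 2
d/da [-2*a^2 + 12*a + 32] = 12 - 4*a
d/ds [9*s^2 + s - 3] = 18*s + 1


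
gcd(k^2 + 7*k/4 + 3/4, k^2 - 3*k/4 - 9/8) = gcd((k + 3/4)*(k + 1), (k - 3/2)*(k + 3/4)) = k + 3/4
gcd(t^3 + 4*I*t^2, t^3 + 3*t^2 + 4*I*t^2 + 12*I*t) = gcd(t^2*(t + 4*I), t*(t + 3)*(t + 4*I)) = t^2 + 4*I*t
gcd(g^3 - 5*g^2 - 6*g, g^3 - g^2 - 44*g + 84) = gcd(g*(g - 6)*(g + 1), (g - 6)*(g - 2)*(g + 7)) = g - 6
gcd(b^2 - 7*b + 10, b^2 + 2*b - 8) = b - 2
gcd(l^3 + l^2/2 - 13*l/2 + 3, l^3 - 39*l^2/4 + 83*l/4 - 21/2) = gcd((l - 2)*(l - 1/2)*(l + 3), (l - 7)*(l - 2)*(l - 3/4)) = l - 2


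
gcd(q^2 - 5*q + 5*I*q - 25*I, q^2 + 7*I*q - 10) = q + 5*I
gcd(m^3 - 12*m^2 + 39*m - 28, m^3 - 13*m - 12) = m - 4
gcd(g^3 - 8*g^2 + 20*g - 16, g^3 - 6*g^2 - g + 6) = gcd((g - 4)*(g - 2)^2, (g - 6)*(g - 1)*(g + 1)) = 1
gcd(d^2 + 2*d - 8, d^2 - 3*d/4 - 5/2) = d - 2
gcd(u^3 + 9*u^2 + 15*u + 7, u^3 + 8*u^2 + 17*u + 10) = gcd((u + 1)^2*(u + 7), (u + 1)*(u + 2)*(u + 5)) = u + 1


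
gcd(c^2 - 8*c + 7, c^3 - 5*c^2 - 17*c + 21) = c^2 - 8*c + 7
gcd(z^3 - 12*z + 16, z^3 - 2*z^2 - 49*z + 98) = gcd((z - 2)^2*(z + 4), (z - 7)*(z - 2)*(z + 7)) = z - 2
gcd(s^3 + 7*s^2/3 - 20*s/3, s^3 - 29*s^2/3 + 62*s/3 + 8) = 1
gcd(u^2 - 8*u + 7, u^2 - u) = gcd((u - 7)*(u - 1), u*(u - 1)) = u - 1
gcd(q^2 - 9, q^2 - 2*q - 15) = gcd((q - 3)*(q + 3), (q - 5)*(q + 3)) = q + 3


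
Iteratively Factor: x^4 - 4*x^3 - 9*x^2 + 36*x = (x - 4)*(x^3 - 9*x) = (x - 4)*(x - 3)*(x^2 + 3*x) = (x - 4)*(x - 3)*(x + 3)*(x)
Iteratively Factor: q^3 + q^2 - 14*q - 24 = (q + 2)*(q^2 - q - 12) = (q - 4)*(q + 2)*(q + 3)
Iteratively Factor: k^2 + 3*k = (k + 3)*(k)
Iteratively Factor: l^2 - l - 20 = (l - 5)*(l + 4)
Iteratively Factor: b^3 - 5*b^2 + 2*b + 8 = (b - 2)*(b^2 - 3*b - 4) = (b - 4)*(b - 2)*(b + 1)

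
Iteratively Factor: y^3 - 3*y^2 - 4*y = (y + 1)*(y^2 - 4*y) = (y - 4)*(y + 1)*(y)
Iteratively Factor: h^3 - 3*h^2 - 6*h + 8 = (h + 2)*(h^2 - 5*h + 4) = (h - 4)*(h + 2)*(h - 1)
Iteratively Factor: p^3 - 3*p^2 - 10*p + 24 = (p + 3)*(p^2 - 6*p + 8) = (p - 2)*(p + 3)*(p - 4)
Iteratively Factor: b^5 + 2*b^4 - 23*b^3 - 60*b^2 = (b)*(b^4 + 2*b^3 - 23*b^2 - 60*b) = b*(b - 5)*(b^3 + 7*b^2 + 12*b) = b*(b - 5)*(b + 4)*(b^2 + 3*b) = b^2*(b - 5)*(b + 4)*(b + 3)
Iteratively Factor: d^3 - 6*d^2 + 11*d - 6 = (d - 1)*(d^2 - 5*d + 6) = (d - 3)*(d - 1)*(d - 2)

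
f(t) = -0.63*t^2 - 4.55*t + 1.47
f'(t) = -1.26*t - 4.55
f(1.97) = -9.94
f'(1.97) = -7.03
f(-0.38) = 3.11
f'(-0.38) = -4.07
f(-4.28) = 9.40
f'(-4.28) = 0.84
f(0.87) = -2.97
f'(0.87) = -5.65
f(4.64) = -33.21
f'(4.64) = -10.40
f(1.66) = -7.82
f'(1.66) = -6.64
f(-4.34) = 9.35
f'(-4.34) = 0.92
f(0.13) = 0.87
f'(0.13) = -4.71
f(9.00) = -90.51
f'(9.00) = -15.89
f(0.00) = 1.47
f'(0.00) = -4.55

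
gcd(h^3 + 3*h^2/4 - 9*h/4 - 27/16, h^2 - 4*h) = 1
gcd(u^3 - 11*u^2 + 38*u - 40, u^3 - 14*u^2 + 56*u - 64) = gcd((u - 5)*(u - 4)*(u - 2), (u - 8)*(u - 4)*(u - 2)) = u^2 - 6*u + 8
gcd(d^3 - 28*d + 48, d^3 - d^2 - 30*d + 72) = d^2 + 2*d - 24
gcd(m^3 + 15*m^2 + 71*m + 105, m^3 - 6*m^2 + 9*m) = 1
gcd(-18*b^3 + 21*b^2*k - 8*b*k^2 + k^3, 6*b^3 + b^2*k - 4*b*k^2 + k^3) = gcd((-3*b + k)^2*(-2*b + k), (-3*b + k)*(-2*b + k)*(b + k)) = 6*b^2 - 5*b*k + k^2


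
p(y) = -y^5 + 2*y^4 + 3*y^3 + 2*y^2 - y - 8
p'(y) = -5*y^4 + 8*y^3 + 9*y^2 + 4*y - 1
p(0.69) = -6.46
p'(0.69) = 7.54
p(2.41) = 29.37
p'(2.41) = 4.22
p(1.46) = 6.59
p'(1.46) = 26.20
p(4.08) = -351.41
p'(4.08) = -677.04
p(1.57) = 9.58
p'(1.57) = 28.04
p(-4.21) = 1758.64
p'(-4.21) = -2025.99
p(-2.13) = 59.22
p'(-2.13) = -148.91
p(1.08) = -1.72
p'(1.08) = 17.09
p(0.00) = -8.00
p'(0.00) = -1.00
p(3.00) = 7.00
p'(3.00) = -97.00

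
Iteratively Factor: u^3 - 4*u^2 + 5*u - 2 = (u - 1)*(u^2 - 3*u + 2) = (u - 1)^2*(u - 2)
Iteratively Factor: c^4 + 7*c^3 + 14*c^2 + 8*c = (c + 4)*(c^3 + 3*c^2 + 2*c) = c*(c + 4)*(c^2 + 3*c + 2) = c*(c + 1)*(c + 4)*(c + 2)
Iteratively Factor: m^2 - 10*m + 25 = (m - 5)*(m - 5)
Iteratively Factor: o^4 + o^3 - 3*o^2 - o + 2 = (o + 1)*(o^3 - 3*o + 2) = (o + 1)*(o + 2)*(o^2 - 2*o + 1) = (o - 1)*(o + 1)*(o + 2)*(o - 1)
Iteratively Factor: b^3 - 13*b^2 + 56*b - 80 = (b - 5)*(b^2 - 8*b + 16) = (b - 5)*(b - 4)*(b - 4)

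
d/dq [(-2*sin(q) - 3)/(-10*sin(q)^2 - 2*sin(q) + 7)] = 20*(-3*sin(q) + cos(q)^2 - 2)*cos(q)/(10*sin(q)^2 + 2*sin(q) - 7)^2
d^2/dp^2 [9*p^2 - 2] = 18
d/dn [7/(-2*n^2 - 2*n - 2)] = 7*(2*n + 1)/(2*(n^2 + n + 1)^2)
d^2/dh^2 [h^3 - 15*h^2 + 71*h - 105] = 6*h - 30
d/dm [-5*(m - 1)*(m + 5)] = -10*m - 20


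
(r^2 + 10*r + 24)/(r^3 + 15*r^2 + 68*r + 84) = (r + 4)/(r^2 + 9*r + 14)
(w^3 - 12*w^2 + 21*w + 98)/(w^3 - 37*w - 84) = (w^2 - 5*w - 14)/(w^2 + 7*w + 12)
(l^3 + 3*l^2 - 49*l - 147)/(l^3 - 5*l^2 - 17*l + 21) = (l + 7)/(l - 1)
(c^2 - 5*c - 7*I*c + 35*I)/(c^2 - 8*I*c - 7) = (c - 5)/(c - I)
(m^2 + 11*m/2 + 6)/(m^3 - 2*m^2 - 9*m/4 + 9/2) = 2*(m + 4)/(2*m^2 - 7*m + 6)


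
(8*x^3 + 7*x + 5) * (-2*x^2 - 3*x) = -16*x^5 - 24*x^4 - 14*x^3 - 31*x^2 - 15*x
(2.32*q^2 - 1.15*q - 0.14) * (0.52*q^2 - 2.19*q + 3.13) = 1.2064*q^4 - 5.6788*q^3 + 9.7073*q^2 - 3.2929*q - 0.4382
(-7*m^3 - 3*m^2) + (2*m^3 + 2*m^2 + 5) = -5*m^3 - m^2 + 5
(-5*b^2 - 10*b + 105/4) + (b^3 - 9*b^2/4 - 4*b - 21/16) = b^3 - 29*b^2/4 - 14*b + 399/16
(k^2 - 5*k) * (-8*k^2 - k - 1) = -8*k^4 + 39*k^3 + 4*k^2 + 5*k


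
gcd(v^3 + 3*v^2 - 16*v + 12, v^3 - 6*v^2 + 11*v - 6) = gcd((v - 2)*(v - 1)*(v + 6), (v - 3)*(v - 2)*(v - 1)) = v^2 - 3*v + 2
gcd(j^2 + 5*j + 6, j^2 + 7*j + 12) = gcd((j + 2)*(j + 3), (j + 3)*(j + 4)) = j + 3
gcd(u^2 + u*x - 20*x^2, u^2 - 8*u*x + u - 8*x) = 1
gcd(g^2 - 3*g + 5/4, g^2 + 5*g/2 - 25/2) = g - 5/2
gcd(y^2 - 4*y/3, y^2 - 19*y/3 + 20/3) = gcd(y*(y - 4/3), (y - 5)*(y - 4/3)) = y - 4/3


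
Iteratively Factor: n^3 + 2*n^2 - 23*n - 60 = (n + 3)*(n^2 - n - 20) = (n - 5)*(n + 3)*(n + 4)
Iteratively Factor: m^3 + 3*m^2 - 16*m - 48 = (m + 3)*(m^2 - 16) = (m + 3)*(m + 4)*(m - 4)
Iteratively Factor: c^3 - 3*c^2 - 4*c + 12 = (c - 2)*(c^2 - c - 6) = (c - 3)*(c - 2)*(c + 2)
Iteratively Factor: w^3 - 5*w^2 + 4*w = (w - 1)*(w^2 - 4*w) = w*(w - 1)*(w - 4)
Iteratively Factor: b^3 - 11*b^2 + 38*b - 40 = (b - 5)*(b^2 - 6*b + 8) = (b - 5)*(b - 2)*(b - 4)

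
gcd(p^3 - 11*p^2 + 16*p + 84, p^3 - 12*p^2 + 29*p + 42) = p^2 - 13*p + 42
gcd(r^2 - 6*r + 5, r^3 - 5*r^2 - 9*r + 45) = r - 5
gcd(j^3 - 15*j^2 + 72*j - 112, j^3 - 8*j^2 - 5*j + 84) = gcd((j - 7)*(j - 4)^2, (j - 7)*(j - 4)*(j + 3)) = j^2 - 11*j + 28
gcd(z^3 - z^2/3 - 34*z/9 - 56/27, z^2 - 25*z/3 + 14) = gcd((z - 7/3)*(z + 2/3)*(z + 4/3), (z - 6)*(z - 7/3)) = z - 7/3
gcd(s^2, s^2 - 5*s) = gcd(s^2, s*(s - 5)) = s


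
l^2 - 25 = (l - 5)*(l + 5)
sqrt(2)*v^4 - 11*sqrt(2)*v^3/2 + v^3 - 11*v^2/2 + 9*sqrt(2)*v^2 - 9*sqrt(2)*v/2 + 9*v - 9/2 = (v - 3)*(v - 3/2)*(v - 1)*(sqrt(2)*v + 1)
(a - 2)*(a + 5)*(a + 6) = a^3 + 9*a^2 + 8*a - 60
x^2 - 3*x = x*(x - 3)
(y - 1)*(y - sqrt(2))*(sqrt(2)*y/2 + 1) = sqrt(2)*y^3/2 - sqrt(2)*y^2/2 - sqrt(2)*y + sqrt(2)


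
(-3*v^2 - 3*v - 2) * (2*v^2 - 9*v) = -6*v^4 + 21*v^3 + 23*v^2 + 18*v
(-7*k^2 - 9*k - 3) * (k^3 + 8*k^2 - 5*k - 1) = -7*k^5 - 65*k^4 - 40*k^3 + 28*k^2 + 24*k + 3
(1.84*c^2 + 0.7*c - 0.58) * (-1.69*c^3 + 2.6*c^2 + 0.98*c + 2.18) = -3.1096*c^5 + 3.601*c^4 + 4.6034*c^3 + 3.1892*c^2 + 0.9576*c - 1.2644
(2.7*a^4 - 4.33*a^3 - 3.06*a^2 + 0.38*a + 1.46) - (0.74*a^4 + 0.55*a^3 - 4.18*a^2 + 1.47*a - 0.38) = 1.96*a^4 - 4.88*a^3 + 1.12*a^2 - 1.09*a + 1.84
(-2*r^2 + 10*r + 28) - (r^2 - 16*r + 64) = -3*r^2 + 26*r - 36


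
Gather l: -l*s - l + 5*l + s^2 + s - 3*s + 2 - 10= l*(4 - s) + s^2 - 2*s - 8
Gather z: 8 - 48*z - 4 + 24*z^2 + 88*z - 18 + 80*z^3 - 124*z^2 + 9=80*z^3 - 100*z^2 + 40*z - 5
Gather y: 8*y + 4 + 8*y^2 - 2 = 8*y^2 + 8*y + 2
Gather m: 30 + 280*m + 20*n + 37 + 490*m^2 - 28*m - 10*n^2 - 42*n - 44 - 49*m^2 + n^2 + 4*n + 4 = 441*m^2 + 252*m - 9*n^2 - 18*n + 27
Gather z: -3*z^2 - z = -3*z^2 - z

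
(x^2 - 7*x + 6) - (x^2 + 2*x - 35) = 41 - 9*x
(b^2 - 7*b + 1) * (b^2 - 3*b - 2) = b^4 - 10*b^3 + 20*b^2 + 11*b - 2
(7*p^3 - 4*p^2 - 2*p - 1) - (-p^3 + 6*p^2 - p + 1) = 8*p^3 - 10*p^2 - p - 2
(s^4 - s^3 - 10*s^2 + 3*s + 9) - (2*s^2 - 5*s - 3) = s^4 - s^3 - 12*s^2 + 8*s + 12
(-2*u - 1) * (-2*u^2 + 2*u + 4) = 4*u^3 - 2*u^2 - 10*u - 4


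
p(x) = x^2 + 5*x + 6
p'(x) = 2*x + 5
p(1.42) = 15.12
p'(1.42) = 7.84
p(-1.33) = 1.12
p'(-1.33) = 2.34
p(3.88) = 40.45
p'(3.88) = 12.76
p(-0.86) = 2.44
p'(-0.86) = 3.28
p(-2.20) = -0.16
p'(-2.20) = 0.60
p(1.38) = 14.80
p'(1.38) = 7.76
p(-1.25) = 1.31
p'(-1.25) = 2.50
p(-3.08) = 0.09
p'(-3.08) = -1.16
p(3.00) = 30.00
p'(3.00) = 11.00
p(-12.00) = 90.00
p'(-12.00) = -19.00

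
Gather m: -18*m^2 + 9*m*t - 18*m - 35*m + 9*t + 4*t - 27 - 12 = -18*m^2 + m*(9*t - 53) + 13*t - 39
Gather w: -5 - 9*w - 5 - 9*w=-18*w - 10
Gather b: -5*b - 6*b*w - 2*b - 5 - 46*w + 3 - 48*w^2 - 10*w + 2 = b*(-6*w - 7) - 48*w^2 - 56*w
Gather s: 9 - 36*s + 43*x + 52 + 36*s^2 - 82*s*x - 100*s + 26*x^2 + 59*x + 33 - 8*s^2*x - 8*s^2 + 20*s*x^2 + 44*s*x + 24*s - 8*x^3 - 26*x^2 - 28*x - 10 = s^2*(28 - 8*x) + s*(20*x^2 - 38*x - 112) - 8*x^3 + 74*x + 84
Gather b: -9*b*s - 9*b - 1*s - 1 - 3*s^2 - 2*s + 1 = b*(-9*s - 9) - 3*s^2 - 3*s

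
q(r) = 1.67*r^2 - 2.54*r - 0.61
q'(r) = 3.34*r - 2.54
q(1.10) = -1.38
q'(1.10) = 1.13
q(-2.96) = 21.54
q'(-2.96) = -12.43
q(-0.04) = -0.51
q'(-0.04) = -2.67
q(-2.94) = 21.29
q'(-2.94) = -12.36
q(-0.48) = 0.99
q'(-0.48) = -4.14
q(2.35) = 2.64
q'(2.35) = 5.31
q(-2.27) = 13.76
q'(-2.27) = -10.12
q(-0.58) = 1.42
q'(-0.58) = -4.48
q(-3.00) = 22.04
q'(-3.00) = -12.56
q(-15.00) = 413.24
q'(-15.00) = -52.64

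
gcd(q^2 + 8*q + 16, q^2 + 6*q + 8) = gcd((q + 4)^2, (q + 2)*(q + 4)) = q + 4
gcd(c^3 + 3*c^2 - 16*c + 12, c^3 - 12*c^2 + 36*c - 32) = c - 2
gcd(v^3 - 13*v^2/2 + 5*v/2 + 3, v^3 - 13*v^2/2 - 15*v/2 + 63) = v - 6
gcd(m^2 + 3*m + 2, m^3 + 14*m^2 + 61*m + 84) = 1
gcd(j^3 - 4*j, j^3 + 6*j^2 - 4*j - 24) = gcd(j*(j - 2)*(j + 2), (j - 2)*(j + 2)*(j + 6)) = j^2 - 4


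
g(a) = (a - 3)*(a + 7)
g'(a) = 2*a + 4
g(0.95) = -16.30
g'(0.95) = 5.90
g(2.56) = -4.21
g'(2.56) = 9.12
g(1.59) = -12.11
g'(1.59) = 7.18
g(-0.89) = -23.77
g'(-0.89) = 2.22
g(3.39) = 4.05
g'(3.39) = 10.78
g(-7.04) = 0.40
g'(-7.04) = -10.08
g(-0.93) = -23.86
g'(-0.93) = 2.14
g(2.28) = -6.68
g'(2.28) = 8.56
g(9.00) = 96.00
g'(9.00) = 22.00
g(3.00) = 0.00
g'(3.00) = 10.00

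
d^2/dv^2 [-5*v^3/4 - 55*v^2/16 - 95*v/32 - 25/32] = -15*v/2 - 55/8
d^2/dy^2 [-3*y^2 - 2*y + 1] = -6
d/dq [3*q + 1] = 3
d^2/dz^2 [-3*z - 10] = 0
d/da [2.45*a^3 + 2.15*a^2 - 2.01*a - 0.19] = 7.35*a^2 + 4.3*a - 2.01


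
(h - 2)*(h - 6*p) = h^2 - 6*h*p - 2*h + 12*p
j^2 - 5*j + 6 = (j - 3)*(j - 2)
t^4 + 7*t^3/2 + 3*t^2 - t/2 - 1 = (t - 1/2)*(t + 1)^2*(t + 2)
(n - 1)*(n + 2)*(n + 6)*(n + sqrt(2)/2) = n^4 + sqrt(2)*n^3/2 + 7*n^3 + 4*n^2 + 7*sqrt(2)*n^2/2 - 12*n + 2*sqrt(2)*n - 6*sqrt(2)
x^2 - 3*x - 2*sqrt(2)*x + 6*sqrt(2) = (x - 3)*(x - 2*sqrt(2))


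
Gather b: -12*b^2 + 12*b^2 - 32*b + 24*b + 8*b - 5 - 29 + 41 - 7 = 0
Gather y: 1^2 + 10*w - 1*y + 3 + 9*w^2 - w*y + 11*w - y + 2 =9*w^2 + 21*w + y*(-w - 2) + 6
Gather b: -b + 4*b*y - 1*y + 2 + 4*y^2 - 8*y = b*(4*y - 1) + 4*y^2 - 9*y + 2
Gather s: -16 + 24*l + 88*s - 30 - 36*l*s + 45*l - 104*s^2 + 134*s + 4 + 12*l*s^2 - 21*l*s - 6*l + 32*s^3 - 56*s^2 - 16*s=63*l + 32*s^3 + s^2*(12*l - 160) + s*(206 - 57*l) - 42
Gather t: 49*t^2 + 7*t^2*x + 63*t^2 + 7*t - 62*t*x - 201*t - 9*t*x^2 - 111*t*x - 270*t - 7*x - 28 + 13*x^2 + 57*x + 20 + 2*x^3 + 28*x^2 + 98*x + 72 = t^2*(7*x + 112) + t*(-9*x^2 - 173*x - 464) + 2*x^3 + 41*x^2 + 148*x + 64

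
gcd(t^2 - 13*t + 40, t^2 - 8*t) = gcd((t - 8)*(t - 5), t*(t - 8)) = t - 8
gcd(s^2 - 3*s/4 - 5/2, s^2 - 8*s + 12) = s - 2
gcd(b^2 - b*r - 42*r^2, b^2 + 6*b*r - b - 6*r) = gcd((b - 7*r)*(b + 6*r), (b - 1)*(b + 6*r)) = b + 6*r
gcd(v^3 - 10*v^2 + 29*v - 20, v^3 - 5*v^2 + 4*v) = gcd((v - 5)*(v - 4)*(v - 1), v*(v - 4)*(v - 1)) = v^2 - 5*v + 4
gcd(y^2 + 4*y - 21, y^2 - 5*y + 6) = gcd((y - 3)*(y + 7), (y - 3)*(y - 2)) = y - 3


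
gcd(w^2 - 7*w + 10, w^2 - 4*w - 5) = w - 5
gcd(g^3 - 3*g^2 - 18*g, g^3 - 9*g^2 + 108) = g^2 - 3*g - 18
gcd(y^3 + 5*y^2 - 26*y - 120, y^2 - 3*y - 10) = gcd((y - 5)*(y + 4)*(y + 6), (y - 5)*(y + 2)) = y - 5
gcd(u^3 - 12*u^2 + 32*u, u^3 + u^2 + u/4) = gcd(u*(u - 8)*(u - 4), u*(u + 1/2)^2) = u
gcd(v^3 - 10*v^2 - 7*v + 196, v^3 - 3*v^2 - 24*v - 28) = v - 7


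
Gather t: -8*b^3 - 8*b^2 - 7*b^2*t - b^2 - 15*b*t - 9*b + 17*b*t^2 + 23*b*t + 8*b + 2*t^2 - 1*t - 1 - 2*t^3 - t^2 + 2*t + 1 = -8*b^3 - 9*b^2 - b - 2*t^3 + t^2*(17*b + 1) + t*(-7*b^2 + 8*b + 1)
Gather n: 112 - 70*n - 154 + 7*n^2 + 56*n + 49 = 7*n^2 - 14*n + 7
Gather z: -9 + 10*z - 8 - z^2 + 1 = -z^2 + 10*z - 16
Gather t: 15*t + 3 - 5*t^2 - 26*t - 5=-5*t^2 - 11*t - 2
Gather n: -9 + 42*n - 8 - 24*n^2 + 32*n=-24*n^2 + 74*n - 17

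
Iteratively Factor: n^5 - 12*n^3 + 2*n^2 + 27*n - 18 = (n - 1)*(n^4 + n^3 - 11*n^2 - 9*n + 18) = (n - 1)*(n + 2)*(n^3 - n^2 - 9*n + 9) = (n - 1)^2*(n + 2)*(n^2 - 9) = (n - 1)^2*(n + 2)*(n + 3)*(n - 3)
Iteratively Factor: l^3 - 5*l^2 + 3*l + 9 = (l - 3)*(l^2 - 2*l - 3) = (l - 3)^2*(l + 1)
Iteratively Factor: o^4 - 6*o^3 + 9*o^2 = (o - 3)*(o^3 - 3*o^2) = o*(o - 3)*(o^2 - 3*o) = o*(o - 3)^2*(o)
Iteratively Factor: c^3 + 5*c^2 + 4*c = (c + 4)*(c^2 + c) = (c + 1)*(c + 4)*(c)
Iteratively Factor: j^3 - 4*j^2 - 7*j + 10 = (j - 1)*(j^2 - 3*j - 10) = (j - 5)*(j - 1)*(j + 2)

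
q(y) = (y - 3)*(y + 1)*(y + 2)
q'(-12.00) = 425.00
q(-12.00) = -1650.00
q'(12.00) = 425.00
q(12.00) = 1638.00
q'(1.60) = 0.68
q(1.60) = -13.10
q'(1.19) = -2.75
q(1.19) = -12.64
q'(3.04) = 20.72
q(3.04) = 0.81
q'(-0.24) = -6.83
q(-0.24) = -4.33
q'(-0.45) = -6.39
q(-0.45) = -2.94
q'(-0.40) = -6.52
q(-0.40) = -3.26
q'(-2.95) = 19.11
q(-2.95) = -11.02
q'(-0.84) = -4.88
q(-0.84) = -0.71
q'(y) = (y - 3)*(y + 1) + (y - 3)*(y + 2) + (y + 1)*(y + 2)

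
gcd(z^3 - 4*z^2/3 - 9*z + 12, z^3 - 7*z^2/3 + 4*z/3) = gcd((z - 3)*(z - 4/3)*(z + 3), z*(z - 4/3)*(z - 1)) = z - 4/3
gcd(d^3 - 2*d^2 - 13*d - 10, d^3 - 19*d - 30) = d^2 - 3*d - 10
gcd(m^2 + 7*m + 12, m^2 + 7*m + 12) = m^2 + 7*m + 12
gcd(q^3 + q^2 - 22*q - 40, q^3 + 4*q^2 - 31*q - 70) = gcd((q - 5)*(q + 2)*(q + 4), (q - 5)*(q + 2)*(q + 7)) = q^2 - 3*q - 10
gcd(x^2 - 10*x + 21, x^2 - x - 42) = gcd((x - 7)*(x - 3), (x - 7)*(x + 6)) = x - 7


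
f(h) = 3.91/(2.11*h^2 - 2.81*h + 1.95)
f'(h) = 3.91*(2.81 - 4.22*h)/(2.11*h^2 - 2.81*h + 1.95)^2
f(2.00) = 0.82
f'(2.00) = -0.97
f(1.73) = 1.15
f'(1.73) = -1.52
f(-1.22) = 0.46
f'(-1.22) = 0.43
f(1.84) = 1.00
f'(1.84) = -1.26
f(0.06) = 2.19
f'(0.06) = 3.12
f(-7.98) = 0.02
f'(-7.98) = 0.01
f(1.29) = 2.13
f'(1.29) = -3.05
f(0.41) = 3.39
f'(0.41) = 3.18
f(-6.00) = 0.04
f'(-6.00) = 0.01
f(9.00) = 0.03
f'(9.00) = -0.01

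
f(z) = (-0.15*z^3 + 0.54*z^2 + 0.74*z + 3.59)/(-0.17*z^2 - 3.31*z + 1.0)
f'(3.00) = 0.27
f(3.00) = -0.63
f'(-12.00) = -5.71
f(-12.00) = 20.42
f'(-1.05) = 0.37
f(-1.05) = 0.84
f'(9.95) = 0.44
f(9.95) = 1.71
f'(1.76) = 0.55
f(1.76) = -1.07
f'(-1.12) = 0.30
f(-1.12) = 0.81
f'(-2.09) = -0.19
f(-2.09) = 0.80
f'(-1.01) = 0.41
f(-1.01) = 0.85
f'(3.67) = 0.26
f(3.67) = -0.46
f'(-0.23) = 3.90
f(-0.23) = 1.97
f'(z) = (0.34*z + 3.31)*(-0.15*z^3 + 0.54*z^2 + 0.74*z + 3.59)/(-0.17*z^2 - 3.31*z + 1.0)^2 + (-0.45*z^2 + 1.08*z + 0.74)/(-0.17*z^2 - 3.31*z + 1.0) = (0.0255*z^4 + 0.993*z^3 - 2.1116*z^2 + 2.3006*z + 12.6229)/(0.0289*z^4 + 1.1254*z^3 + 10.6161*z^2 - 6.62*z + 1.0)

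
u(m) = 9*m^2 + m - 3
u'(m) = 18*m + 1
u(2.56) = 58.54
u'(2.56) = 47.08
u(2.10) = 38.79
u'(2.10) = 38.80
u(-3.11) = 80.94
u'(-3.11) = -54.98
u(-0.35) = -2.25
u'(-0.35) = -5.30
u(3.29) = 97.71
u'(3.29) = 60.22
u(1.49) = 18.47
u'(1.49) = 27.82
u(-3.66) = 113.90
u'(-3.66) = -64.88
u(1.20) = 11.16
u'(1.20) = 22.60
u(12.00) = 1305.00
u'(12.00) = 217.00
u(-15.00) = 2007.00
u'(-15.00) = -269.00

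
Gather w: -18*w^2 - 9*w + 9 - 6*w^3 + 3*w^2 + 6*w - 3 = -6*w^3 - 15*w^2 - 3*w + 6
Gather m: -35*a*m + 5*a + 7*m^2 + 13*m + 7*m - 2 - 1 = 5*a + 7*m^2 + m*(20 - 35*a) - 3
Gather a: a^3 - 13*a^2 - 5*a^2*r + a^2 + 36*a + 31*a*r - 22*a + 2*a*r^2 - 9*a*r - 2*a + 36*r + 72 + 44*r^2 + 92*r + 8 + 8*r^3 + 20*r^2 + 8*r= a^3 + a^2*(-5*r - 12) + a*(2*r^2 + 22*r + 12) + 8*r^3 + 64*r^2 + 136*r + 80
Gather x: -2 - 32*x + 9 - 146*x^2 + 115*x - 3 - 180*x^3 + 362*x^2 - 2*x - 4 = -180*x^3 + 216*x^2 + 81*x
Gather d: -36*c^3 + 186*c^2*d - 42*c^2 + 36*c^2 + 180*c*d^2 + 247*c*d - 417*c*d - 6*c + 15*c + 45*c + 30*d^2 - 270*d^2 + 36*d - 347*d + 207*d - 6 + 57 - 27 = -36*c^3 - 6*c^2 + 54*c + d^2*(180*c - 240) + d*(186*c^2 - 170*c - 104) + 24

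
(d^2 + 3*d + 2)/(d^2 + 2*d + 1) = (d + 2)/(d + 1)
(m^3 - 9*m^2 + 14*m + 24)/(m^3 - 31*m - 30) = (m - 4)/(m + 5)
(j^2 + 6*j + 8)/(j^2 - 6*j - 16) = (j + 4)/(j - 8)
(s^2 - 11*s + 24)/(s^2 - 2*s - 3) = (s - 8)/(s + 1)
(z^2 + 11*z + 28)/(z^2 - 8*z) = (z^2 + 11*z + 28)/(z*(z - 8))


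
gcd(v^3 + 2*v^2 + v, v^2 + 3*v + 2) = v + 1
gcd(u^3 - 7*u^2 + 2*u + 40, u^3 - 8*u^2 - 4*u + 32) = u + 2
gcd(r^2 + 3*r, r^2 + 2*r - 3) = r + 3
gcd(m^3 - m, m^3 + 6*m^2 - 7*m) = m^2 - m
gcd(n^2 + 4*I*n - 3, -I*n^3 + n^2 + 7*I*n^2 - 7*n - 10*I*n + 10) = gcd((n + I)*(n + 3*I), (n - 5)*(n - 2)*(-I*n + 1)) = n + I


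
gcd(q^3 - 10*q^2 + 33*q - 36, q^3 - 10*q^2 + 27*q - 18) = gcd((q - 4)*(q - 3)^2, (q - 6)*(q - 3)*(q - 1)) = q - 3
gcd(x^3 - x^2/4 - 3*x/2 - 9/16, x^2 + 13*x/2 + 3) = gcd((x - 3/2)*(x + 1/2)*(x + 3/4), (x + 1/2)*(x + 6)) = x + 1/2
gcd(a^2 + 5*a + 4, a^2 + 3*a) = 1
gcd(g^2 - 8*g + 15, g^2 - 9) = g - 3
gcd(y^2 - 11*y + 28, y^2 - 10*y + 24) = y - 4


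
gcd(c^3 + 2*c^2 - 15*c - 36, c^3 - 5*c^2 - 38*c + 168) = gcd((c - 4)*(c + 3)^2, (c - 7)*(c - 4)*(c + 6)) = c - 4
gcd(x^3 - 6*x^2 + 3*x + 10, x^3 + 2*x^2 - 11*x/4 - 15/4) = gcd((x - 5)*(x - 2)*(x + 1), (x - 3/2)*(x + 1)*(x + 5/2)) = x + 1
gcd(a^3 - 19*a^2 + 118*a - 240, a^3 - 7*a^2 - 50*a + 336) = a^2 - 14*a + 48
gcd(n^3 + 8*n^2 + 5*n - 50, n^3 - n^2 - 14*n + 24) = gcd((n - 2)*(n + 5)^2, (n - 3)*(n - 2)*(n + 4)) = n - 2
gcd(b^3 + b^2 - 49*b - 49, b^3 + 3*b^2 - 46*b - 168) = b - 7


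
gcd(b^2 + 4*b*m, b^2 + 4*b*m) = b^2 + 4*b*m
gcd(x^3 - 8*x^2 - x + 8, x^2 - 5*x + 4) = x - 1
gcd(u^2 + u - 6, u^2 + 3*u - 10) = u - 2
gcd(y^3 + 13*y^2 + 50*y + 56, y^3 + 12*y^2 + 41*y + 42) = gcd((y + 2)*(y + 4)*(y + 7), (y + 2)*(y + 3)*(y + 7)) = y^2 + 9*y + 14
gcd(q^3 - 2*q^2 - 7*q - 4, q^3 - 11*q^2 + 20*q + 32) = q^2 - 3*q - 4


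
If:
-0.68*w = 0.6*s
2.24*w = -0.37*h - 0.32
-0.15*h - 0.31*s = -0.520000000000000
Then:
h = 2.26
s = 0.58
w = -0.52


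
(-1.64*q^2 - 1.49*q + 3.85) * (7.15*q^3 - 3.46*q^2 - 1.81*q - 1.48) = -11.726*q^5 - 4.9791*q^4 + 35.6513*q^3 - 8.1969*q^2 - 4.7633*q - 5.698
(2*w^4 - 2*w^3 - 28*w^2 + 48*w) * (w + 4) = 2*w^5 + 6*w^4 - 36*w^3 - 64*w^2 + 192*w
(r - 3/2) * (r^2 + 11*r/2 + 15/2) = r^3 + 4*r^2 - 3*r/4 - 45/4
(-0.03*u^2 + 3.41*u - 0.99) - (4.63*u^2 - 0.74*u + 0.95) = -4.66*u^2 + 4.15*u - 1.94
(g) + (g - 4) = 2*g - 4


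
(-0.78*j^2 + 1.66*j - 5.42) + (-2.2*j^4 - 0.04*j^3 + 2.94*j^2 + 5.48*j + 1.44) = -2.2*j^4 - 0.04*j^3 + 2.16*j^2 + 7.14*j - 3.98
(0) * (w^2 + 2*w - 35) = 0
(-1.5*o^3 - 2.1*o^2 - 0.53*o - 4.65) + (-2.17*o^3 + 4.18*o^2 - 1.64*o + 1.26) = -3.67*o^3 + 2.08*o^2 - 2.17*o - 3.39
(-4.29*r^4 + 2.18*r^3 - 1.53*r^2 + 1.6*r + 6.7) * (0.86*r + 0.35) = -3.6894*r^5 + 0.3733*r^4 - 0.5528*r^3 + 0.8405*r^2 + 6.322*r + 2.345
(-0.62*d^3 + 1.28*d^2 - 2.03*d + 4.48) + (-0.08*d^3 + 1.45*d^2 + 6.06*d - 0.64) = -0.7*d^3 + 2.73*d^2 + 4.03*d + 3.84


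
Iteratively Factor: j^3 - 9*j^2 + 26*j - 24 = (j - 4)*(j^2 - 5*j + 6) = (j - 4)*(j - 2)*(j - 3)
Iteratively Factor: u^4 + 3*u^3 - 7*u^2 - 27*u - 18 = (u - 3)*(u^3 + 6*u^2 + 11*u + 6) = (u - 3)*(u + 3)*(u^2 + 3*u + 2) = (u - 3)*(u + 1)*(u + 3)*(u + 2)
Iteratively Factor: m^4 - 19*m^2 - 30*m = (m + 3)*(m^3 - 3*m^2 - 10*m) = m*(m + 3)*(m^2 - 3*m - 10) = m*(m - 5)*(m + 3)*(m + 2)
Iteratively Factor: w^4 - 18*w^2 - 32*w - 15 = (w + 1)*(w^3 - w^2 - 17*w - 15) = (w + 1)*(w + 3)*(w^2 - 4*w - 5) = (w - 5)*(w + 1)*(w + 3)*(w + 1)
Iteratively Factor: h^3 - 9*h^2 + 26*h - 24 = (h - 2)*(h^2 - 7*h + 12) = (h - 3)*(h - 2)*(h - 4)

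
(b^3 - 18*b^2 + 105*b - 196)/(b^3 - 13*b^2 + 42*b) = (b^2 - 11*b + 28)/(b*(b - 6))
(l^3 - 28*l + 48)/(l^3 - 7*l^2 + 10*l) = (l^2 + 2*l - 24)/(l*(l - 5))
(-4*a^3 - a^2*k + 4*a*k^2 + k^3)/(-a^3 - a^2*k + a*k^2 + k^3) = (4*a + k)/(a + k)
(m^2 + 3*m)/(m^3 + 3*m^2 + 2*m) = (m + 3)/(m^2 + 3*m + 2)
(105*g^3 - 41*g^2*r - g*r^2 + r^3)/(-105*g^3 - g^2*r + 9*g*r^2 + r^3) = (-5*g + r)/(5*g + r)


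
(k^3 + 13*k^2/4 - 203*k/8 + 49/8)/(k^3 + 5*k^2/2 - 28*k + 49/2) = (k - 1/4)/(k - 1)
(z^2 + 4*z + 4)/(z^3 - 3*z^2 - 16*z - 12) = (z + 2)/(z^2 - 5*z - 6)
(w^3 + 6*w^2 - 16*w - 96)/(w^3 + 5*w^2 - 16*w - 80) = (w + 6)/(w + 5)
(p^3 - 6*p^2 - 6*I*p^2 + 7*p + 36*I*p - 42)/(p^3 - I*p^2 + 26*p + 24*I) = (p^2 - p*(6 + 7*I) + 42*I)/(p^2 - 2*I*p + 24)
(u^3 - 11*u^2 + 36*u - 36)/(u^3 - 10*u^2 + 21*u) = (u^2 - 8*u + 12)/(u*(u - 7))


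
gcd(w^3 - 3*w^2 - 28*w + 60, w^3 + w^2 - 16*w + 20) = w^2 + 3*w - 10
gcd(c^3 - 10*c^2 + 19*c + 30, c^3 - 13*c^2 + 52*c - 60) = c^2 - 11*c + 30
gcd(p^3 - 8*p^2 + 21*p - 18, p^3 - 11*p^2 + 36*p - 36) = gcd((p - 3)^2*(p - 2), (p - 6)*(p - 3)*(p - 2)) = p^2 - 5*p + 6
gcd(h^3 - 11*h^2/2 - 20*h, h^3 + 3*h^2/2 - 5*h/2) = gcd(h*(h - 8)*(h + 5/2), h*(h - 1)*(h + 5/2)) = h^2 + 5*h/2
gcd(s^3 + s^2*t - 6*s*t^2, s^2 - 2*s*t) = s^2 - 2*s*t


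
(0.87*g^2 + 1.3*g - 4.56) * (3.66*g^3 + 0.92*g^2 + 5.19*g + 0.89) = 3.1842*g^5 + 5.5584*g^4 - 10.9783*g^3 + 3.3261*g^2 - 22.5094*g - 4.0584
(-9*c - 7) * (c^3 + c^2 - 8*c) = -9*c^4 - 16*c^3 + 65*c^2 + 56*c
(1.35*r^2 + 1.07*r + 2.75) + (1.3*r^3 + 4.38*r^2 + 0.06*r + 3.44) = 1.3*r^3 + 5.73*r^2 + 1.13*r + 6.19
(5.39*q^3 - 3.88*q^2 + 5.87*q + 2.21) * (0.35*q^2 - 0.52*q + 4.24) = 1.8865*q^5 - 4.1608*q^4 + 26.9257*q^3 - 18.7301*q^2 + 23.7396*q + 9.3704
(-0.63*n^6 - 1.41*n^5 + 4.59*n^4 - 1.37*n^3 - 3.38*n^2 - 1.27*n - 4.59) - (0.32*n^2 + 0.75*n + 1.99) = -0.63*n^6 - 1.41*n^5 + 4.59*n^4 - 1.37*n^3 - 3.7*n^2 - 2.02*n - 6.58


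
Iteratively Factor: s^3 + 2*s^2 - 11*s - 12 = (s - 3)*(s^2 + 5*s + 4) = (s - 3)*(s + 4)*(s + 1)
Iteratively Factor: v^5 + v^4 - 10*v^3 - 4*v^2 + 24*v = (v + 3)*(v^4 - 2*v^3 - 4*v^2 + 8*v) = (v + 2)*(v + 3)*(v^3 - 4*v^2 + 4*v) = (v - 2)*(v + 2)*(v + 3)*(v^2 - 2*v) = v*(v - 2)*(v + 2)*(v + 3)*(v - 2)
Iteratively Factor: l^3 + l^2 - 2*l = (l + 2)*(l^2 - l) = (l - 1)*(l + 2)*(l)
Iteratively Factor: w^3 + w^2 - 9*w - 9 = (w + 3)*(w^2 - 2*w - 3) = (w - 3)*(w + 3)*(w + 1)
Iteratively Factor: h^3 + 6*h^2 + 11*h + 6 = (h + 2)*(h^2 + 4*h + 3) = (h + 2)*(h + 3)*(h + 1)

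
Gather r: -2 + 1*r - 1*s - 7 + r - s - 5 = 2*r - 2*s - 14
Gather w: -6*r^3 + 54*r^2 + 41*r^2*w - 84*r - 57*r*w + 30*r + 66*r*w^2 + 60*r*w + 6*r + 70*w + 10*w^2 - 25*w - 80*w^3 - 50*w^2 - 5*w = -6*r^3 + 54*r^2 - 48*r - 80*w^3 + w^2*(66*r - 40) + w*(41*r^2 + 3*r + 40)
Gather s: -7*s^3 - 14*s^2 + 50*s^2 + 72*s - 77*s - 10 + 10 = -7*s^3 + 36*s^2 - 5*s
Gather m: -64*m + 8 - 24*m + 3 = 11 - 88*m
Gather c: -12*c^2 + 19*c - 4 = -12*c^2 + 19*c - 4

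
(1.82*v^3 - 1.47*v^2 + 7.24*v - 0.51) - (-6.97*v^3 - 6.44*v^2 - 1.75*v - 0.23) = 8.79*v^3 + 4.97*v^2 + 8.99*v - 0.28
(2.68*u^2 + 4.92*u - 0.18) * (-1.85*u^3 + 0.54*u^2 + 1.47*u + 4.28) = -4.958*u^5 - 7.6548*u^4 + 6.9294*u^3 + 18.6056*u^2 + 20.793*u - 0.7704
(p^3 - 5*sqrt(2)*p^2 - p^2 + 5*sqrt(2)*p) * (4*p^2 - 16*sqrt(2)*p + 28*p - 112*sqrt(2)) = 4*p^5 - 36*sqrt(2)*p^4 + 24*p^4 - 216*sqrt(2)*p^3 + 132*p^3 + 252*sqrt(2)*p^2 + 960*p^2 - 1120*p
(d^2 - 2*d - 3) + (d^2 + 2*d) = 2*d^2 - 3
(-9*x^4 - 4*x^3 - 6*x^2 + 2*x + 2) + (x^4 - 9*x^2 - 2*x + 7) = -8*x^4 - 4*x^3 - 15*x^2 + 9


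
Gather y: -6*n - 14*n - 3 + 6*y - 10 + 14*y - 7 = -20*n + 20*y - 20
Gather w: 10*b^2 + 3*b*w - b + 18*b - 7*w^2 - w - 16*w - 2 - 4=10*b^2 + 17*b - 7*w^2 + w*(3*b - 17) - 6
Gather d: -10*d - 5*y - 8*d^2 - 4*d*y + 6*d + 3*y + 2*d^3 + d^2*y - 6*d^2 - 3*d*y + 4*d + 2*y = 2*d^3 + d^2*(y - 14) - 7*d*y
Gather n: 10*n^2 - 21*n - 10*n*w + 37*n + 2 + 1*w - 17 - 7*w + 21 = 10*n^2 + n*(16 - 10*w) - 6*w + 6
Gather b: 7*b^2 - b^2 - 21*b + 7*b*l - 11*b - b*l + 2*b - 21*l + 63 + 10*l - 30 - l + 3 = 6*b^2 + b*(6*l - 30) - 12*l + 36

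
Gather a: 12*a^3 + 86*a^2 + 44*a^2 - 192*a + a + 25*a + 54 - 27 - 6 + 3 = 12*a^3 + 130*a^2 - 166*a + 24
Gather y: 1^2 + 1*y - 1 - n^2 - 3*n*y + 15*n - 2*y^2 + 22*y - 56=-n^2 + 15*n - 2*y^2 + y*(23 - 3*n) - 56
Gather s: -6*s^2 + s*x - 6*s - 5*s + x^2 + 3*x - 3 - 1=-6*s^2 + s*(x - 11) + x^2 + 3*x - 4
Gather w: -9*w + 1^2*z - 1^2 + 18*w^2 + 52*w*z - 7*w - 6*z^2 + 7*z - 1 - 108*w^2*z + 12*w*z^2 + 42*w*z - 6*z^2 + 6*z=w^2*(18 - 108*z) + w*(12*z^2 + 94*z - 16) - 12*z^2 + 14*z - 2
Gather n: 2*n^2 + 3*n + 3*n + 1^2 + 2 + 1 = 2*n^2 + 6*n + 4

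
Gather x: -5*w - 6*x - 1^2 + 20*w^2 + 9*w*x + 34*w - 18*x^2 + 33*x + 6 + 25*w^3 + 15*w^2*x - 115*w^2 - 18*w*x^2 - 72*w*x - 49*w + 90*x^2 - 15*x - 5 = 25*w^3 - 95*w^2 - 20*w + x^2*(72 - 18*w) + x*(15*w^2 - 63*w + 12)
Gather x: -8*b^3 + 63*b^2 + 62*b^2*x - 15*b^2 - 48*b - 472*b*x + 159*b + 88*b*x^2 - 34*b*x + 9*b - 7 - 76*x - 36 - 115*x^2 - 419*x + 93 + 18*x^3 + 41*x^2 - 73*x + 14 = -8*b^3 + 48*b^2 + 120*b + 18*x^3 + x^2*(88*b - 74) + x*(62*b^2 - 506*b - 568) + 64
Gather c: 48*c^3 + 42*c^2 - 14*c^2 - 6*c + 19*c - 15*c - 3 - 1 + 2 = 48*c^3 + 28*c^2 - 2*c - 2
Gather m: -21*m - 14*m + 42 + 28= 70 - 35*m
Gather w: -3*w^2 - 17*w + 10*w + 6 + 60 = -3*w^2 - 7*w + 66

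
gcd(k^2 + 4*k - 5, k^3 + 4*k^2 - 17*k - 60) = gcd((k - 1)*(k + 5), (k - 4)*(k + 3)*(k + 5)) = k + 5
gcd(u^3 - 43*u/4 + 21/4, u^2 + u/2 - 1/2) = u - 1/2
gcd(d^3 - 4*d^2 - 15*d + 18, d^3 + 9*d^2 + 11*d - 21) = d^2 + 2*d - 3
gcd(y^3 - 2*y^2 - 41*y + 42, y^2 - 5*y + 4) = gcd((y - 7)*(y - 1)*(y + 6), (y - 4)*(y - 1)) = y - 1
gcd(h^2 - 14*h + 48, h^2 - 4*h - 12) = h - 6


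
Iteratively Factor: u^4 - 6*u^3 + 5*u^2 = (u - 1)*(u^3 - 5*u^2) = u*(u - 1)*(u^2 - 5*u) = u*(u - 5)*(u - 1)*(u)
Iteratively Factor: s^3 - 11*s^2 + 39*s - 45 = (s - 3)*(s^2 - 8*s + 15) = (s - 5)*(s - 3)*(s - 3)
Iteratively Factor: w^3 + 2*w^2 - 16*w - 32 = (w + 4)*(w^2 - 2*w - 8) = (w + 2)*(w + 4)*(w - 4)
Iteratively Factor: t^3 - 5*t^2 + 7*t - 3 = (t - 1)*(t^2 - 4*t + 3) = (t - 1)^2*(t - 3)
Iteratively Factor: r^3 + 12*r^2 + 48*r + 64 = (r + 4)*(r^2 + 8*r + 16) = (r + 4)^2*(r + 4)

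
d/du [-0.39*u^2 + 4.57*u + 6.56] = 4.57 - 0.78*u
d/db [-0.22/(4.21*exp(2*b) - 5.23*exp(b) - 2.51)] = (1.8524*exp(b) - 1.1506)*exp(b)/(-4.21*exp(2*b) + 5.23*exp(b) + 2.51)^2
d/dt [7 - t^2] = -2*t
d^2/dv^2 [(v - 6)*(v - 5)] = 2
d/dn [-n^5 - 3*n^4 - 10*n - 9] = -5*n^4 - 12*n^3 - 10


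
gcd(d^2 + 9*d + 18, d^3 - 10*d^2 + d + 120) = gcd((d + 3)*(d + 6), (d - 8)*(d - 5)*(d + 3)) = d + 3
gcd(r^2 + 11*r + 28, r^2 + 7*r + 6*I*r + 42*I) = r + 7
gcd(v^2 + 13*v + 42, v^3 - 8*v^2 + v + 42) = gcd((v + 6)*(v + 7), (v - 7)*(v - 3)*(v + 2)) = 1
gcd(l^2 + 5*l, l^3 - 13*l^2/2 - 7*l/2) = l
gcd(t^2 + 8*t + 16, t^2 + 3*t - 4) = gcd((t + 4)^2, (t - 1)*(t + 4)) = t + 4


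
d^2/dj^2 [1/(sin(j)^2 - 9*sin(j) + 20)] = (-4*sin(j)^4 + 27*sin(j)^3 + 5*sin(j)^2 - 234*sin(j) + 122)/(sin(j)^2 - 9*sin(j) + 20)^3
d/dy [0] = 0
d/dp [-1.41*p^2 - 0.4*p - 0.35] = -2.82*p - 0.4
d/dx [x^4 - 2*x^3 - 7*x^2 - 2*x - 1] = 4*x^3 - 6*x^2 - 14*x - 2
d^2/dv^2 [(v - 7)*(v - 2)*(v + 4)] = 6*v - 10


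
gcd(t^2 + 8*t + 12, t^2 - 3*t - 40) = 1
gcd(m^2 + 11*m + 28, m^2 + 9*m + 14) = m + 7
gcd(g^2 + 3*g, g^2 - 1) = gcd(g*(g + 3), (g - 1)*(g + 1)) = 1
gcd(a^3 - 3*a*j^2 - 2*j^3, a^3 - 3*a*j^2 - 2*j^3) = a^3 - 3*a*j^2 - 2*j^3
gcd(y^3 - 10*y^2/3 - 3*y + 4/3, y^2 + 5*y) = 1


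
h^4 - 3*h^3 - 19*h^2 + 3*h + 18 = (h - 6)*(h - 1)*(h + 1)*(h + 3)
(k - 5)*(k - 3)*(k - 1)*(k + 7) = k^4 - 2*k^3 - 40*k^2 + 146*k - 105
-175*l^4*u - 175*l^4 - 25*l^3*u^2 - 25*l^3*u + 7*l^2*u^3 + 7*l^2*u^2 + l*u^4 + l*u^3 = (-5*l + u)*(5*l + u)*(7*l + u)*(l*u + l)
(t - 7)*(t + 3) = t^2 - 4*t - 21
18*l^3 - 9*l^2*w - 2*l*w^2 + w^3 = (-3*l + w)*(-2*l + w)*(3*l + w)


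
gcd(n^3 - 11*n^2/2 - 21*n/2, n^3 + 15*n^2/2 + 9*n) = n^2 + 3*n/2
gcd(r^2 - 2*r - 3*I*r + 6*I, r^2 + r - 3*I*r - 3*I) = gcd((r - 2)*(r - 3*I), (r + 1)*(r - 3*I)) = r - 3*I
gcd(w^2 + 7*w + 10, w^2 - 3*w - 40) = w + 5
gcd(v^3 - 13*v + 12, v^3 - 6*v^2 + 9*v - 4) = v - 1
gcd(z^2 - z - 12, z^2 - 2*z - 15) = z + 3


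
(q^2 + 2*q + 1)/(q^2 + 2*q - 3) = (q^2 + 2*q + 1)/(q^2 + 2*q - 3)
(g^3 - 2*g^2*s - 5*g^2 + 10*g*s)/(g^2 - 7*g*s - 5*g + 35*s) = g*(-g + 2*s)/(-g + 7*s)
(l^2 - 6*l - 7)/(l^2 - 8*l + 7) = (l + 1)/(l - 1)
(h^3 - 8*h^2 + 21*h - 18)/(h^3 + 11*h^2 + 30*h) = (h^3 - 8*h^2 + 21*h - 18)/(h*(h^2 + 11*h + 30))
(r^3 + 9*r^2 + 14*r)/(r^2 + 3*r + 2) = r*(r + 7)/(r + 1)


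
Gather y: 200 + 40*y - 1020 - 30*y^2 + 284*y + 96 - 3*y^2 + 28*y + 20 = -33*y^2 + 352*y - 704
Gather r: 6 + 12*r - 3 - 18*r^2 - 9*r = -18*r^2 + 3*r + 3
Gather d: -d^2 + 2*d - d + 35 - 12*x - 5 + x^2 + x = -d^2 + d + x^2 - 11*x + 30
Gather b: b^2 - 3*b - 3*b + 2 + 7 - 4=b^2 - 6*b + 5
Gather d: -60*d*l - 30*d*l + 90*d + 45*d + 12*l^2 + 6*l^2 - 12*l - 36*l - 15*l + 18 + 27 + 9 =d*(135 - 90*l) + 18*l^2 - 63*l + 54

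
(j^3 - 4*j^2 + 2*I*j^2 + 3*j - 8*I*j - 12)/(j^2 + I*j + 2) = (j^2 + j*(-4 + 3*I) - 12*I)/(j + 2*I)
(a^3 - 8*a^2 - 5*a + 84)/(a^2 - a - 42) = (a^2 - a - 12)/(a + 6)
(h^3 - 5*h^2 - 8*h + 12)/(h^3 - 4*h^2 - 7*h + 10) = (h - 6)/(h - 5)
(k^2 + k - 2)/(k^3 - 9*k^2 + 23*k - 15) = (k + 2)/(k^2 - 8*k + 15)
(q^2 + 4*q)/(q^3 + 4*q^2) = 1/q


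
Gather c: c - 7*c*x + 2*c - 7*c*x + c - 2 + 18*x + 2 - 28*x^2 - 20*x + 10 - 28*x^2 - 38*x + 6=c*(4 - 14*x) - 56*x^2 - 40*x + 16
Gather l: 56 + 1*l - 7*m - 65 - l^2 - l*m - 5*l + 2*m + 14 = -l^2 + l*(-m - 4) - 5*m + 5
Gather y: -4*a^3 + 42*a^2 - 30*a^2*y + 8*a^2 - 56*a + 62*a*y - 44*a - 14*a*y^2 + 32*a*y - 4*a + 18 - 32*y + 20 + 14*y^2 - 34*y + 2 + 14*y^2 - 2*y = -4*a^3 + 50*a^2 - 104*a + y^2*(28 - 14*a) + y*(-30*a^2 + 94*a - 68) + 40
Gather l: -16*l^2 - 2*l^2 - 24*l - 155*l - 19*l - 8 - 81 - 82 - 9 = -18*l^2 - 198*l - 180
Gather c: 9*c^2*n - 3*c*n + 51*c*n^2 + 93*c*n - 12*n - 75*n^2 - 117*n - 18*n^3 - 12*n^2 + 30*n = 9*c^2*n + c*(51*n^2 + 90*n) - 18*n^3 - 87*n^2 - 99*n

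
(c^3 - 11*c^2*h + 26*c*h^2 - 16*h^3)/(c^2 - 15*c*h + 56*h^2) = (c^2 - 3*c*h + 2*h^2)/(c - 7*h)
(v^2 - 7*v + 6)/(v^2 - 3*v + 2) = (v - 6)/(v - 2)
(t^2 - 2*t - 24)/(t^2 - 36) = (t + 4)/(t + 6)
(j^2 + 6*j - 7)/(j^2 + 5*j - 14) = (j - 1)/(j - 2)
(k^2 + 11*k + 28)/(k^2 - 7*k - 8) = (k^2 + 11*k + 28)/(k^2 - 7*k - 8)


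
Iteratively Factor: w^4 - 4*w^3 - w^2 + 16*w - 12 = (w - 2)*(w^3 - 2*w^2 - 5*w + 6) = (w - 3)*(w - 2)*(w^2 + w - 2) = (w - 3)*(w - 2)*(w - 1)*(w + 2)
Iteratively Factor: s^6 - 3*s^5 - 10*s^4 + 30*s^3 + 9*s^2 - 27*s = (s + 1)*(s^5 - 4*s^4 - 6*s^3 + 36*s^2 - 27*s) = (s - 3)*(s + 1)*(s^4 - s^3 - 9*s^2 + 9*s) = s*(s - 3)*(s + 1)*(s^3 - s^2 - 9*s + 9) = s*(s - 3)^2*(s + 1)*(s^2 + 2*s - 3) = s*(s - 3)^2*(s + 1)*(s + 3)*(s - 1)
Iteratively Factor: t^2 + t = (t)*(t + 1)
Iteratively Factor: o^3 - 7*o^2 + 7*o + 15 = (o - 5)*(o^2 - 2*o - 3) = (o - 5)*(o - 3)*(o + 1)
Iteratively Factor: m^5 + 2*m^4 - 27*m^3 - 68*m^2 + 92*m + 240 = (m + 2)*(m^4 - 27*m^2 - 14*m + 120) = (m - 5)*(m + 2)*(m^3 + 5*m^2 - 2*m - 24) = (m - 5)*(m + 2)*(m + 4)*(m^2 + m - 6) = (m - 5)*(m - 2)*(m + 2)*(m + 4)*(m + 3)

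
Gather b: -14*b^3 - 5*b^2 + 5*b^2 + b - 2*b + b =-14*b^3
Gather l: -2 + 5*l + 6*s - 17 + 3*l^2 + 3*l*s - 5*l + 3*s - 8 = 3*l^2 + 3*l*s + 9*s - 27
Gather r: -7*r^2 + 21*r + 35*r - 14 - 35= -7*r^2 + 56*r - 49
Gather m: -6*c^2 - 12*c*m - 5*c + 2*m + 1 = -6*c^2 - 5*c + m*(2 - 12*c) + 1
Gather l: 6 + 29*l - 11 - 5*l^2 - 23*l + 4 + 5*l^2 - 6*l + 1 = 0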